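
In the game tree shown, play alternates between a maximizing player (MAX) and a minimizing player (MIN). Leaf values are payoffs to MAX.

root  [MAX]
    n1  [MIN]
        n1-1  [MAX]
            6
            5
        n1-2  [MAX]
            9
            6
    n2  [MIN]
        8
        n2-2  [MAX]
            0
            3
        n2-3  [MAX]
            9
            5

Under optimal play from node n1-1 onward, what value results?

6

n1-1 (MAX): max(6, 5) = 6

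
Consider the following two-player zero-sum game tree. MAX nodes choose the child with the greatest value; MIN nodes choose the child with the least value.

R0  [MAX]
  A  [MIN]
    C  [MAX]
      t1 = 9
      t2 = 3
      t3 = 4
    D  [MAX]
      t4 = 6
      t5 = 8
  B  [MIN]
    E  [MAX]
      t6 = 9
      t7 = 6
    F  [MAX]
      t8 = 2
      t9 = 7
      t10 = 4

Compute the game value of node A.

C (MAX): max(9, 3, 4) = 9
D (MAX): max(6, 8) = 8
A (MIN): min(9, 8) = 8

8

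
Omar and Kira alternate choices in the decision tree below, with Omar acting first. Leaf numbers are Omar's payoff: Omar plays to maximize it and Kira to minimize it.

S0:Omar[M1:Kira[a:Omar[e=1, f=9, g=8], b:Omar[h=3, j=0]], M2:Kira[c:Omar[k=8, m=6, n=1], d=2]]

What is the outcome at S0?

a (Omar): max(1, 9, 8) = 9
b (Omar): max(3, 0) = 3
M1 (Kira): min(9, 3) = 3
c (Omar): max(8, 6, 1) = 8
M2 (Kira): min(8, 2) = 2
S0 (Omar): max(3, 2) = 3

3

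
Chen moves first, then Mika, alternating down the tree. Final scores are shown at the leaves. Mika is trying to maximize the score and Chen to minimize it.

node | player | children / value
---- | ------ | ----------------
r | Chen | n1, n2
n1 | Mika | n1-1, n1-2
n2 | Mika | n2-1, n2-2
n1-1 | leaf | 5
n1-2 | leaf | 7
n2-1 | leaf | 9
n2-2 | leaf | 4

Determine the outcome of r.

n1 (Mika): max(5, 7) = 7
n2 (Mika): max(9, 4) = 9
r (Chen): min(7, 9) = 7

7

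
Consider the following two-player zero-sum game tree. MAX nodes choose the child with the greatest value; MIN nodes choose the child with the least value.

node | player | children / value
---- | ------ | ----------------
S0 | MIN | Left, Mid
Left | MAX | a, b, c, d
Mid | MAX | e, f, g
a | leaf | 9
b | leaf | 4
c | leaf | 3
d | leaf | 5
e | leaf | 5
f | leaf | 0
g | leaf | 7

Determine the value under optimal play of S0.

Left (MAX): max(9, 4, 3, 5) = 9
Mid (MAX): max(5, 0, 7) = 7
S0 (MIN): min(9, 7) = 7

7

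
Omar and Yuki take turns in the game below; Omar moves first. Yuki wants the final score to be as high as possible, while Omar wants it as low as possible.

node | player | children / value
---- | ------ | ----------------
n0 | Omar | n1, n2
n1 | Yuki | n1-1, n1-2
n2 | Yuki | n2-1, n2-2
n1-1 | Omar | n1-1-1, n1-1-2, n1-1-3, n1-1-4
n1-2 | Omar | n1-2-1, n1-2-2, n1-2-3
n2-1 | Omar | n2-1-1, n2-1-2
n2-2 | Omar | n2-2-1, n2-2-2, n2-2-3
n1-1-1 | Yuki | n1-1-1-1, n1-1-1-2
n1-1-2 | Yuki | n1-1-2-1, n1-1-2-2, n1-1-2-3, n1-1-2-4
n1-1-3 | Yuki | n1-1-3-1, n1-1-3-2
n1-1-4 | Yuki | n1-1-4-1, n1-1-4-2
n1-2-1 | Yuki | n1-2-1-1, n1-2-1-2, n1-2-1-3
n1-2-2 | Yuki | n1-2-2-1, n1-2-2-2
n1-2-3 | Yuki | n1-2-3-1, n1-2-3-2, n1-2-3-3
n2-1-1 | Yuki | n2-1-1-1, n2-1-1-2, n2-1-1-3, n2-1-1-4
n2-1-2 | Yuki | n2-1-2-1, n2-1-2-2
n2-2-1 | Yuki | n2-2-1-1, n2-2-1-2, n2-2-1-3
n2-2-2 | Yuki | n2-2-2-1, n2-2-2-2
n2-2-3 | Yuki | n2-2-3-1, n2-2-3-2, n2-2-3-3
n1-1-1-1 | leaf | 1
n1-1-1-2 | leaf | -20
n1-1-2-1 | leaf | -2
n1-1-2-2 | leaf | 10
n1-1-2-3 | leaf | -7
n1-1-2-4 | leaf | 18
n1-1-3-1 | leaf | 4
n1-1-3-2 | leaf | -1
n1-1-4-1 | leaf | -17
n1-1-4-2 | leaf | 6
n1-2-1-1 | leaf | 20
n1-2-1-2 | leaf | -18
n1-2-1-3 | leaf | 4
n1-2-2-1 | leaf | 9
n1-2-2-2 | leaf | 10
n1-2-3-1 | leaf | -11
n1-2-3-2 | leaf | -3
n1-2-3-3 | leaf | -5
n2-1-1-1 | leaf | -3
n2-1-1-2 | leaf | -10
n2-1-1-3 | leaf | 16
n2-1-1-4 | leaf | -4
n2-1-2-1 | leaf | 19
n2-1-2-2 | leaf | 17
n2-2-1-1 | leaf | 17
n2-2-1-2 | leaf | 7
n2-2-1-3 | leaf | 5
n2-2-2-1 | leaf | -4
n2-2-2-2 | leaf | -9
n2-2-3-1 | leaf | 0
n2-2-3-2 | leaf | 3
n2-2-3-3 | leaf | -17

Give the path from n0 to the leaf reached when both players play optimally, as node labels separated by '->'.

n1-1-1 (Yuki): max(1, -20) = 1
n1-1-2 (Yuki): max(-2, 10, -7, 18) = 18
n1-1-3 (Yuki): max(4, -1) = 4
n1-1-4 (Yuki): max(-17, 6) = 6
n1-1 (Omar): min(1, 18, 4, 6) = 1
n1-2-1 (Yuki): max(20, -18, 4) = 20
n1-2-2 (Yuki): max(9, 10) = 10
n1-2-3 (Yuki): max(-11, -3, -5) = -3
n1-2 (Omar): min(20, 10, -3) = -3
n1 (Yuki): max(1, -3) = 1
n2-1-1 (Yuki): max(-3, -10, 16, -4) = 16
n2-1-2 (Yuki): max(19, 17) = 19
n2-1 (Omar): min(16, 19) = 16
n2-2-1 (Yuki): max(17, 7, 5) = 17
n2-2-2 (Yuki): max(-4, -9) = -4
n2-2-3 (Yuki): max(0, 3, -17) = 3
n2-2 (Omar): min(17, -4, 3) = -4
n2 (Yuki): max(16, -4) = 16
n0 (Omar): min(1, 16) = 1
At n0, Omar picks n1 (lowest: 1).
At n1, Yuki picks n1-1 (highest: 1).
At n1-1, Omar picks n1-1-1 (lowest: 1).
At n1-1-1, Yuki picks n1-1-1-1 (highest: 1).
Terminal value 1.

n0 -> n1 -> n1-1 -> n1-1-1 -> n1-1-1-1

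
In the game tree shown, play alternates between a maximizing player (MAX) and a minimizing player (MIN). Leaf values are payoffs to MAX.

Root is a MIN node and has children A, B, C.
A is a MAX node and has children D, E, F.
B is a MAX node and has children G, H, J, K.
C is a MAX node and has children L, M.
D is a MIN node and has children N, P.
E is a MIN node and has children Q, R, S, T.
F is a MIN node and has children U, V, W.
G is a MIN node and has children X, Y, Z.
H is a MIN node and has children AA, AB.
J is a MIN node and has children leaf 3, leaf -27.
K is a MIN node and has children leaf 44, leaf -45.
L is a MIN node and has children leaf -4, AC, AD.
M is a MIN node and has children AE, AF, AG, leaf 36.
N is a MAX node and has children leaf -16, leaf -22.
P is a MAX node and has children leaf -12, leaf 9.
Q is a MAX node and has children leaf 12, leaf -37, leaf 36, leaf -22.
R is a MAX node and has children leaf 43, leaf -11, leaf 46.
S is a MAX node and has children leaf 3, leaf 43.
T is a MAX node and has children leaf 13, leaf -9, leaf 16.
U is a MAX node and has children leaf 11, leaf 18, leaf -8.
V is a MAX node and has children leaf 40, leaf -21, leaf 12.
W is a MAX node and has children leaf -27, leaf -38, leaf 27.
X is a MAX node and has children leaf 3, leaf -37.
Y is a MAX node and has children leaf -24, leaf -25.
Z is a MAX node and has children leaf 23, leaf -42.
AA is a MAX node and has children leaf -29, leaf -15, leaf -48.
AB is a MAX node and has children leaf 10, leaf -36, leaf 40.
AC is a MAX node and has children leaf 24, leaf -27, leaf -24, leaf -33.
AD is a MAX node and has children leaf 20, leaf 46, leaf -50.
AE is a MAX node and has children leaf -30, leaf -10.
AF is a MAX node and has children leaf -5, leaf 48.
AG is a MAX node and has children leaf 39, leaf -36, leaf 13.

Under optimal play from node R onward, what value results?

46

R (MAX): max(43, -11, 46) = 46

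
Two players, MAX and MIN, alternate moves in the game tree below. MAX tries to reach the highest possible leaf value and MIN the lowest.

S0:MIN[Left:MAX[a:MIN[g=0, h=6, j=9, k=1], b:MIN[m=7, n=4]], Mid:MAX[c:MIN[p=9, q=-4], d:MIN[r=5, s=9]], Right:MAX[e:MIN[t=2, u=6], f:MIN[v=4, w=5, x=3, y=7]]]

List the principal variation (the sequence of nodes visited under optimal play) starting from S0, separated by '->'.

S0 -> Right -> f -> x

a (MIN): min(0, 6, 9, 1) = 0
b (MIN): min(7, 4) = 4
Left (MAX): max(0, 4) = 4
c (MIN): min(9, -4) = -4
d (MIN): min(5, 9) = 5
Mid (MAX): max(-4, 5) = 5
e (MIN): min(2, 6) = 2
f (MIN): min(4, 5, 3, 7) = 3
Right (MAX): max(2, 3) = 3
S0 (MIN): min(4, 5, 3) = 3
At S0, MIN picks Right (lowest: 3).
At Right, MAX picks f (highest: 3).
At f, MIN picks x (lowest: 3).
Terminal value 3.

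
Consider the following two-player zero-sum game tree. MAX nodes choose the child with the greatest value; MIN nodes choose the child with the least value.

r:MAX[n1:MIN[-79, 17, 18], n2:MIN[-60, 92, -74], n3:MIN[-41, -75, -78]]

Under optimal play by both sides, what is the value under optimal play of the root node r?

n1 (MIN): min(-79, 17, 18) = -79
n2 (MIN): min(-60, 92, -74) = -74
n3 (MIN): min(-41, -75, -78) = -78
r (MAX): max(-79, -74, -78) = -74

-74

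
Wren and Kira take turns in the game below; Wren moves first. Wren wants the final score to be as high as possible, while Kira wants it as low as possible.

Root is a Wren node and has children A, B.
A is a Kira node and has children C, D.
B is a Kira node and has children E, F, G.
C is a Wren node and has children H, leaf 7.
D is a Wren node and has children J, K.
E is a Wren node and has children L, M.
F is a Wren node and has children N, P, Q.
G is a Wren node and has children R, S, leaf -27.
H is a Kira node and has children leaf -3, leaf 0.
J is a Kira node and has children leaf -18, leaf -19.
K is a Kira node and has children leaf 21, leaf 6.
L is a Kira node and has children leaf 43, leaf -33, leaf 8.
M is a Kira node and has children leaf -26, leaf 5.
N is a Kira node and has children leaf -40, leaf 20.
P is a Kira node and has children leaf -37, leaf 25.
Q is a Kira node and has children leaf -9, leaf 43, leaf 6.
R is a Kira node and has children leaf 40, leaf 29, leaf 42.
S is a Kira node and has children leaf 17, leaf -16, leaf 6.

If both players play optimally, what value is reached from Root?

H (Kira): min(-3, 0) = -3
C (Wren): max(-3, 7) = 7
J (Kira): min(-18, -19) = -19
K (Kira): min(21, 6) = 6
D (Wren): max(-19, 6) = 6
A (Kira): min(7, 6) = 6
L (Kira): min(43, -33, 8) = -33
M (Kira): min(-26, 5) = -26
E (Wren): max(-33, -26) = -26
N (Kira): min(-40, 20) = -40
P (Kira): min(-37, 25) = -37
Q (Kira): min(-9, 43, 6) = -9
F (Wren): max(-40, -37, -9) = -9
R (Kira): min(40, 29, 42) = 29
S (Kira): min(17, -16, 6) = -16
G (Wren): max(29, -16, -27) = 29
B (Kira): min(-26, -9, 29) = -26
Root (Wren): max(6, -26) = 6

6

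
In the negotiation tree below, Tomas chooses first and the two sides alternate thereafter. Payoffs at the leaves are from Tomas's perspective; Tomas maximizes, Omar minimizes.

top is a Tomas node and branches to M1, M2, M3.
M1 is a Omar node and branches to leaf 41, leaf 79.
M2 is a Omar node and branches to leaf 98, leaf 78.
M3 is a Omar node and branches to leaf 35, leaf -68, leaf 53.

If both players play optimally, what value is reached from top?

M1 (Omar): min(41, 79) = 41
M2 (Omar): min(98, 78) = 78
M3 (Omar): min(35, -68, 53) = -68
top (Tomas): max(41, 78, -68) = 78

78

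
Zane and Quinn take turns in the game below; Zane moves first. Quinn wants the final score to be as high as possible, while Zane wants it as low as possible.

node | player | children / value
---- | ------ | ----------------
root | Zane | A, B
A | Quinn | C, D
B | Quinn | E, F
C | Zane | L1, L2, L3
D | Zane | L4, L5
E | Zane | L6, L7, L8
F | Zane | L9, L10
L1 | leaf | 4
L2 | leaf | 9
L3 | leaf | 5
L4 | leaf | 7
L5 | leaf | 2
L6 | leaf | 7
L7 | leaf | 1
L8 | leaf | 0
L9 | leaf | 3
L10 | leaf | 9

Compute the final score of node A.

4

C (Zane): min(4, 9, 5) = 4
D (Zane): min(7, 2) = 2
A (Quinn): max(4, 2) = 4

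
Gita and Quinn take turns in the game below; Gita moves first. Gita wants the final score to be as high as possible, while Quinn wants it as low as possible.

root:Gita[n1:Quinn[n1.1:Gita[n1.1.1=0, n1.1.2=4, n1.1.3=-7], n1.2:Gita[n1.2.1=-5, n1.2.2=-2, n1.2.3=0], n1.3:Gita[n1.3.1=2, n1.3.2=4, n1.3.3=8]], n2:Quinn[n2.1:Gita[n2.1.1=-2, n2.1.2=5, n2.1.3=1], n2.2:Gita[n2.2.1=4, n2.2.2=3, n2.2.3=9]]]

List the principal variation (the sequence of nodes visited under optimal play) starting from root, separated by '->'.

n1.1 (Gita): max(0, 4, -7) = 4
n1.2 (Gita): max(-5, -2, 0) = 0
n1.3 (Gita): max(2, 4, 8) = 8
n1 (Quinn): min(4, 0, 8) = 0
n2.1 (Gita): max(-2, 5, 1) = 5
n2.2 (Gita): max(4, 3, 9) = 9
n2 (Quinn): min(5, 9) = 5
root (Gita): max(0, 5) = 5
At root, Gita picks n2 (highest: 5).
At n2, Quinn picks n2.1 (lowest: 5).
At n2.1, Gita picks n2.1.2 (highest: 5).
Terminal value 5.

root -> n2 -> n2.1 -> n2.1.2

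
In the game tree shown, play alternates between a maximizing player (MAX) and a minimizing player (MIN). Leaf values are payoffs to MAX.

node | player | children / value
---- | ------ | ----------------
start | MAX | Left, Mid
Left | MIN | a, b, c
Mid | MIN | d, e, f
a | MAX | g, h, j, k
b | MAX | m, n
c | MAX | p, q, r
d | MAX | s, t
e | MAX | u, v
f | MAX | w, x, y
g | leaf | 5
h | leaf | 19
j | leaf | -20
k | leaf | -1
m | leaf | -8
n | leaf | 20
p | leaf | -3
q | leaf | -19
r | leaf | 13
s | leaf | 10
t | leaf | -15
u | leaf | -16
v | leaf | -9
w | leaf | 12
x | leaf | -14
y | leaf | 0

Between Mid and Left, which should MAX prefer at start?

Left

d (MAX): max(10, -15) = 10
e (MAX): max(-16, -9) = -9
f (MAX): max(12, -14, 0) = 12
Mid (MIN): min(10, -9, 12) = -9
a (MAX): max(5, 19, -20, -1) = 19
b (MAX): max(-8, 20) = 20
c (MAX): max(-3, -19, 13) = 13
Left (MIN): min(19, 20, 13) = 13
MAX prefers the higher value; Mid=-9, Left=13. Left is better since 13 > -9.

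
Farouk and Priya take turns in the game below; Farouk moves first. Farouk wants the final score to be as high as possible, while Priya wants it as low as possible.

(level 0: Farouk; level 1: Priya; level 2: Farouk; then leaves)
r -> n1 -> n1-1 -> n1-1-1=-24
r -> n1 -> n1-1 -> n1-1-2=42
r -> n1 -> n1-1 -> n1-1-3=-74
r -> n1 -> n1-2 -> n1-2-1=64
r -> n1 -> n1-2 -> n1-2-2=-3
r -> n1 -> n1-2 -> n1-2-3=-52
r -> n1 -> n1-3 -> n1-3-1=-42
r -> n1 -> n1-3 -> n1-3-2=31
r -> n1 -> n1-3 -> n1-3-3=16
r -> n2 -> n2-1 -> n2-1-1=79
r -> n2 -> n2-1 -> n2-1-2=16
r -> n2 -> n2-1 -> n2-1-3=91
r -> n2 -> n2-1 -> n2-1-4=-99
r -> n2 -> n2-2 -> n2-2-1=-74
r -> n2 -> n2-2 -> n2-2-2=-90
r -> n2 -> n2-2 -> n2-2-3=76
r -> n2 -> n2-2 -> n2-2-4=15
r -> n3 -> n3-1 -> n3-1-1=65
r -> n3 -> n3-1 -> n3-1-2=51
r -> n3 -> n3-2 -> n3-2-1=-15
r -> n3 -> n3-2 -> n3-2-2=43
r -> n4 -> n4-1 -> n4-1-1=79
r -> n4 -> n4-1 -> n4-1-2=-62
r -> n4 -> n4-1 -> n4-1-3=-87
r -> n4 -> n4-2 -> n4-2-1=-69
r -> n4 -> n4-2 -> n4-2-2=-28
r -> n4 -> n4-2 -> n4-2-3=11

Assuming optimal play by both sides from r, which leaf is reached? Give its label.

n1-1 (Farouk): max(-24, 42, -74) = 42
n1-2 (Farouk): max(64, -3, -52) = 64
n1-3 (Farouk): max(-42, 31, 16) = 31
n1 (Priya): min(42, 64, 31) = 31
n2-1 (Farouk): max(79, 16, 91, -99) = 91
n2-2 (Farouk): max(-74, -90, 76, 15) = 76
n2 (Priya): min(91, 76) = 76
n3-1 (Farouk): max(65, 51) = 65
n3-2 (Farouk): max(-15, 43) = 43
n3 (Priya): min(65, 43) = 43
n4-1 (Farouk): max(79, -62, -87) = 79
n4-2 (Farouk): max(-69, -28, 11) = 11
n4 (Priya): min(79, 11) = 11
r (Farouk): max(31, 76, 43, 11) = 76
At r, Farouk picks n2 (highest: 76).
At n2, Priya picks n2-2 (lowest: 76).
At n2-2, Farouk picks n2-2-3 (highest: 76).
Terminal value 76.

n2-2-3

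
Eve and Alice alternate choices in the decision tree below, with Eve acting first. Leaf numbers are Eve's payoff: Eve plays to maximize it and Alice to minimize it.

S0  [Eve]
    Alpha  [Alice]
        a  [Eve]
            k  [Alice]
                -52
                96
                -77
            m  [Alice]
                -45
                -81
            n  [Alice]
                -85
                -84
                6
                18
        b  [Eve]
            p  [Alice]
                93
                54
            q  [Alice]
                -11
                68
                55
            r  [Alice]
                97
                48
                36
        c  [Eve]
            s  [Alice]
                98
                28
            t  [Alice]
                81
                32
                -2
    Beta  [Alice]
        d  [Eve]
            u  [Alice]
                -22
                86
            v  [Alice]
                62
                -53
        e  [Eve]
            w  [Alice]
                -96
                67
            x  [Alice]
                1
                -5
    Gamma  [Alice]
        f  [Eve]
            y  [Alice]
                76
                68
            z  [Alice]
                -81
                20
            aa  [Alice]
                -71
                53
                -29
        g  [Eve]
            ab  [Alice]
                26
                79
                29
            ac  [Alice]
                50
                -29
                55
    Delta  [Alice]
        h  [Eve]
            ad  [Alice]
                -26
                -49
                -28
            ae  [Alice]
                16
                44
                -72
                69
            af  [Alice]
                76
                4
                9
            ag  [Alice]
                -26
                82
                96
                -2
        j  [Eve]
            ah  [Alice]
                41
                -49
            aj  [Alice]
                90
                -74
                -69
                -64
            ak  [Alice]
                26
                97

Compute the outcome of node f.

68

y (Alice): min(76, 68) = 68
z (Alice): min(-81, 20) = -81
aa (Alice): min(-71, 53, -29) = -71
f (Eve): max(68, -81, -71) = 68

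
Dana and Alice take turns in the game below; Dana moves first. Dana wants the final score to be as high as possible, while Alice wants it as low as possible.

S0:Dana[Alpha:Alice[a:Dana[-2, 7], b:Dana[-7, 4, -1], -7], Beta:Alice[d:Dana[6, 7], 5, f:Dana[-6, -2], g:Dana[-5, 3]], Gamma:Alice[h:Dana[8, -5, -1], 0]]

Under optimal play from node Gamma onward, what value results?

0

h (Dana): max(8, -5, -1) = 8
Gamma (Alice): min(8, 0) = 0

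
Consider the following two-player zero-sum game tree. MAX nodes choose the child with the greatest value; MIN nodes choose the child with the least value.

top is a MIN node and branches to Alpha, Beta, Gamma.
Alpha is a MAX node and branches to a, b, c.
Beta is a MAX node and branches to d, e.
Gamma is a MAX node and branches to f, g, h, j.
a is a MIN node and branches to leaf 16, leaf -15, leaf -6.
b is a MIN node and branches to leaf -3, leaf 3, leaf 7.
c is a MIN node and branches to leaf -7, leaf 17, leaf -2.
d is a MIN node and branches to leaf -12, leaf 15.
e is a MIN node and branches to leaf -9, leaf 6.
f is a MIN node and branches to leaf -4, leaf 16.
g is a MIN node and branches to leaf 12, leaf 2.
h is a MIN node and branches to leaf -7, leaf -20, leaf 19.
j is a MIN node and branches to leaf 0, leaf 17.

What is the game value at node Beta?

-9

d (MIN): min(-12, 15) = -12
e (MIN): min(-9, 6) = -9
Beta (MAX): max(-12, -9) = -9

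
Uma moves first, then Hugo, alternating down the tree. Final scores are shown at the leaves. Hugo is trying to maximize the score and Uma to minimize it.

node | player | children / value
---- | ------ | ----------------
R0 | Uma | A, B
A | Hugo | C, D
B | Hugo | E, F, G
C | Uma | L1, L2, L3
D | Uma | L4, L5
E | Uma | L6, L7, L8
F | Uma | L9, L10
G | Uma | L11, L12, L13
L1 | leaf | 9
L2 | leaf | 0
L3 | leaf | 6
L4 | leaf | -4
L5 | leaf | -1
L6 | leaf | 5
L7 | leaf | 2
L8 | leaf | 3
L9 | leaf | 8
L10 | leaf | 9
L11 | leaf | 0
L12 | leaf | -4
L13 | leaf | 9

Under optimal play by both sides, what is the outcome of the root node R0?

C (Uma): min(9, 0, 6) = 0
D (Uma): min(-4, -1) = -4
A (Hugo): max(0, -4) = 0
E (Uma): min(5, 2, 3) = 2
F (Uma): min(8, 9) = 8
G (Uma): min(0, -4, 9) = -4
B (Hugo): max(2, 8, -4) = 8
R0 (Uma): min(0, 8) = 0

0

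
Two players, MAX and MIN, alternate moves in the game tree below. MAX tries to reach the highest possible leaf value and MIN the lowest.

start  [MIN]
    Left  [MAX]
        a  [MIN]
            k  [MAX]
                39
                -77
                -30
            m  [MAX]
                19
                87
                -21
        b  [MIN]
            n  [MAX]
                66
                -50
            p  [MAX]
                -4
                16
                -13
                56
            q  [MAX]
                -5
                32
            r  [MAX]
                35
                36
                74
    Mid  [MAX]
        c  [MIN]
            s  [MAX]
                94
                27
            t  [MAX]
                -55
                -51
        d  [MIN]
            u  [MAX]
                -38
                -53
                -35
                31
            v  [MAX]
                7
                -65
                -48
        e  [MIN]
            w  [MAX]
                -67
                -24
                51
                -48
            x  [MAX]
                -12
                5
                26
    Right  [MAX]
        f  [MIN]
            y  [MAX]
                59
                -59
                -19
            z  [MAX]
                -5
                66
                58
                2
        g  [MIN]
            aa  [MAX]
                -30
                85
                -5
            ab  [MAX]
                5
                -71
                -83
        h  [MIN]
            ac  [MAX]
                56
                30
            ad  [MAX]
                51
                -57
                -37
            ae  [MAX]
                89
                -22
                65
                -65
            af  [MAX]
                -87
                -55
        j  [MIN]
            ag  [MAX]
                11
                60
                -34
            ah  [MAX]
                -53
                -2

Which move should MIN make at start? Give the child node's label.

Mid

k (MAX): max(39, -77, -30) = 39
m (MAX): max(19, 87, -21) = 87
a (MIN): min(39, 87) = 39
n (MAX): max(66, -50) = 66
p (MAX): max(-4, 16, -13, 56) = 56
q (MAX): max(-5, 32) = 32
r (MAX): max(35, 36, 74) = 74
b (MIN): min(66, 56, 32, 74) = 32
Left (MAX): max(39, 32) = 39
s (MAX): max(94, 27) = 94
t (MAX): max(-55, -51) = -51
c (MIN): min(94, -51) = -51
u (MAX): max(-38, -53, -35, 31) = 31
v (MAX): max(7, -65, -48) = 7
d (MIN): min(31, 7) = 7
w (MAX): max(-67, -24, 51, -48) = 51
x (MAX): max(-12, 5, 26) = 26
e (MIN): min(51, 26) = 26
Mid (MAX): max(-51, 7, 26) = 26
y (MAX): max(59, -59, -19) = 59
z (MAX): max(-5, 66, 58, 2) = 66
f (MIN): min(59, 66) = 59
aa (MAX): max(-30, 85, -5) = 85
ab (MAX): max(5, -71, -83) = 5
g (MIN): min(85, 5) = 5
ac (MAX): max(56, 30) = 56
ad (MAX): max(51, -57, -37) = 51
ae (MAX): max(89, -22, 65, -65) = 89
af (MAX): max(-87, -55) = -55
h (MIN): min(56, 51, 89, -55) = -55
ag (MAX): max(11, 60, -34) = 60
ah (MAX): max(-53, -2) = -2
j (MIN): min(60, -2) = -2
Right (MAX): max(59, 5, -55, -2) = 59
start (MIN): min(39, 26, 59) = 26
MIN at start wants the lowest of {Left=39, Mid=26, Right=59}, so chooses Mid.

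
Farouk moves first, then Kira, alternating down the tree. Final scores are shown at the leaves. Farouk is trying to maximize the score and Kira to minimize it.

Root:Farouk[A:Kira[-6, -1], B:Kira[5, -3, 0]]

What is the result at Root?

-3

A (Kira): min(-6, -1) = -6
B (Kira): min(5, -3, 0) = -3
Root (Farouk): max(-6, -3) = -3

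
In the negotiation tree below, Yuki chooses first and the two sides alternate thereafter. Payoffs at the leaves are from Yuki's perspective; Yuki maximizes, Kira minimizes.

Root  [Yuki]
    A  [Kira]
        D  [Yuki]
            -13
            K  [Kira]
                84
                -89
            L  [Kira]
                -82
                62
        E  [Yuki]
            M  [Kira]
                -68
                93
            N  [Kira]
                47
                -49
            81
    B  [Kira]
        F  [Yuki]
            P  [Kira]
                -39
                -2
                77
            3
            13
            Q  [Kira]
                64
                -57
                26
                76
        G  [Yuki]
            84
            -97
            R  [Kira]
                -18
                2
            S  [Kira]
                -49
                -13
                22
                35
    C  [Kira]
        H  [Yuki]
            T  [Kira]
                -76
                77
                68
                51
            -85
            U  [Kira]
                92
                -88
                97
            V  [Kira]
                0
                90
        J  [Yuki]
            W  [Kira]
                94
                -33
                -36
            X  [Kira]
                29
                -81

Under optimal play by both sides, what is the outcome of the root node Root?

13

K (Kira): min(84, -89) = -89
L (Kira): min(-82, 62) = -82
D (Yuki): max(-13, -89, -82) = -13
M (Kira): min(-68, 93) = -68
N (Kira): min(47, -49) = -49
E (Yuki): max(-68, -49, 81) = 81
A (Kira): min(-13, 81) = -13
P (Kira): min(-39, -2, 77) = -39
Q (Kira): min(64, -57, 26, 76) = -57
F (Yuki): max(-39, 3, 13, -57) = 13
R (Kira): min(-18, 2) = -18
S (Kira): min(-49, -13, 22, 35) = -49
G (Yuki): max(84, -97, -18, -49) = 84
B (Kira): min(13, 84) = 13
T (Kira): min(-76, 77, 68, 51) = -76
U (Kira): min(92, -88, 97) = -88
V (Kira): min(0, 90) = 0
H (Yuki): max(-76, -85, -88, 0) = 0
W (Kira): min(94, -33, -36) = -36
X (Kira): min(29, -81) = -81
J (Yuki): max(-36, -81) = -36
C (Kira): min(0, -36) = -36
Root (Yuki): max(-13, 13, -36) = 13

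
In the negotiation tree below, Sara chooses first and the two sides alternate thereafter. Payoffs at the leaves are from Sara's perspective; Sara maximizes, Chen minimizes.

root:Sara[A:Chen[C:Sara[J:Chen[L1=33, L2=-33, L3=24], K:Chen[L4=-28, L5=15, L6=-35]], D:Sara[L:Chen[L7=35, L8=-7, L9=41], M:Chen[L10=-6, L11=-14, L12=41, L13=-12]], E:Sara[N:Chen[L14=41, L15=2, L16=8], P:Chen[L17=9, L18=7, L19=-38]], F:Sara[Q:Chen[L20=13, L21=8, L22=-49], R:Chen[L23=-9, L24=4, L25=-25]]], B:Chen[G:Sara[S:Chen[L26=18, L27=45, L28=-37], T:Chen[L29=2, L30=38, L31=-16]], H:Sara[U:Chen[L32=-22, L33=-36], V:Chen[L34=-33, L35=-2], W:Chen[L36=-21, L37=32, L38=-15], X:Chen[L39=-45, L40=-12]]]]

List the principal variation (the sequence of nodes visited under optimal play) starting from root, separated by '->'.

root -> B -> H -> W -> L36

J (Chen): min(33, -33, 24) = -33
K (Chen): min(-28, 15, -35) = -35
C (Sara): max(-33, -35) = -33
L (Chen): min(35, -7, 41) = -7
M (Chen): min(-6, -14, 41, -12) = -14
D (Sara): max(-7, -14) = -7
N (Chen): min(41, 2, 8) = 2
P (Chen): min(9, 7, -38) = -38
E (Sara): max(2, -38) = 2
Q (Chen): min(13, 8, -49) = -49
R (Chen): min(-9, 4, -25) = -25
F (Sara): max(-49, -25) = -25
A (Chen): min(-33, -7, 2, -25) = -33
S (Chen): min(18, 45, -37) = -37
T (Chen): min(2, 38, -16) = -16
G (Sara): max(-37, -16) = -16
U (Chen): min(-22, -36) = -36
V (Chen): min(-33, -2) = -33
W (Chen): min(-21, 32, -15) = -21
X (Chen): min(-45, -12) = -45
H (Sara): max(-36, -33, -21, -45) = -21
B (Chen): min(-16, -21) = -21
root (Sara): max(-33, -21) = -21
At root, Sara picks B (highest: -21).
At B, Chen picks H (lowest: -21).
At H, Sara picks W (highest: -21).
At W, Chen picks L36 (lowest: -21).
Terminal value -21.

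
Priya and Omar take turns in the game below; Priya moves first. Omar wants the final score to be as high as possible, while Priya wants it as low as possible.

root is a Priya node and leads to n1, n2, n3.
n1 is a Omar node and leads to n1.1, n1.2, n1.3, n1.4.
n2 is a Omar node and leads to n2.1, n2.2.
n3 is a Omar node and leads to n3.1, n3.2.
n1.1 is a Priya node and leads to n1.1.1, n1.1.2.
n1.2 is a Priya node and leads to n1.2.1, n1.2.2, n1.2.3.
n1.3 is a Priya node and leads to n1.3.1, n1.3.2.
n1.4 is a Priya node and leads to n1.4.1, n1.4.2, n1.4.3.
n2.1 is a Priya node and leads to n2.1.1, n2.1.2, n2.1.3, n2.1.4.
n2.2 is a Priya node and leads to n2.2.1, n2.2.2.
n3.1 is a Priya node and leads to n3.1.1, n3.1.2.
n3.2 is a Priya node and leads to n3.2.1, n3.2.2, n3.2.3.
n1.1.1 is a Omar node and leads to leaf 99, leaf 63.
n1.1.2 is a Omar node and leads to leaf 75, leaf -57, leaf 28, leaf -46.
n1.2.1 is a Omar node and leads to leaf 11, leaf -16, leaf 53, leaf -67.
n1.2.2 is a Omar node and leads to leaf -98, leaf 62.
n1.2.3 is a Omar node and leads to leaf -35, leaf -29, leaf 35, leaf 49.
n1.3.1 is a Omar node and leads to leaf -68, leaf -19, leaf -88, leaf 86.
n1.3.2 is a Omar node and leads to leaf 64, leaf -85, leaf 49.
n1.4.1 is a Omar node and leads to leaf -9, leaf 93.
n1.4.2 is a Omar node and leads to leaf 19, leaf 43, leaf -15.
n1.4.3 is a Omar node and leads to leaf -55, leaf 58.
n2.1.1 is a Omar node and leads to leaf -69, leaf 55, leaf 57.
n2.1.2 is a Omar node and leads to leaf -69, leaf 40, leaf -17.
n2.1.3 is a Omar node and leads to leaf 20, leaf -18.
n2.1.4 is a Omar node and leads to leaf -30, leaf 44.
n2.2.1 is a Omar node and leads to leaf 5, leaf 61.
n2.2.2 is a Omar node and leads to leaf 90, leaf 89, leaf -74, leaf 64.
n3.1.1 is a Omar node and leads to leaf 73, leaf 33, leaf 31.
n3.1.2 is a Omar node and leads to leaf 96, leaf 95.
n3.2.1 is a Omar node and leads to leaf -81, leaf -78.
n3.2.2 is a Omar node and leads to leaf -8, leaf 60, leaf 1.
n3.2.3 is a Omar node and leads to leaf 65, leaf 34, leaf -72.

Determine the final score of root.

61

n1.1.1 (Omar): max(99, 63) = 99
n1.1.2 (Omar): max(75, -57, 28, -46) = 75
n1.1 (Priya): min(99, 75) = 75
n1.2.1 (Omar): max(11, -16, 53, -67) = 53
n1.2.2 (Omar): max(-98, 62) = 62
n1.2.3 (Omar): max(-35, -29, 35, 49) = 49
n1.2 (Priya): min(53, 62, 49) = 49
n1.3.1 (Omar): max(-68, -19, -88, 86) = 86
n1.3.2 (Omar): max(64, -85, 49) = 64
n1.3 (Priya): min(86, 64) = 64
n1.4.1 (Omar): max(-9, 93) = 93
n1.4.2 (Omar): max(19, 43, -15) = 43
n1.4.3 (Omar): max(-55, 58) = 58
n1.4 (Priya): min(93, 43, 58) = 43
n1 (Omar): max(75, 49, 64, 43) = 75
n2.1.1 (Omar): max(-69, 55, 57) = 57
n2.1.2 (Omar): max(-69, 40, -17) = 40
n2.1.3 (Omar): max(20, -18) = 20
n2.1.4 (Omar): max(-30, 44) = 44
n2.1 (Priya): min(57, 40, 20, 44) = 20
n2.2.1 (Omar): max(5, 61) = 61
n2.2.2 (Omar): max(90, 89, -74, 64) = 90
n2.2 (Priya): min(61, 90) = 61
n2 (Omar): max(20, 61) = 61
n3.1.1 (Omar): max(73, 33, 31) = 73
n3.1.2 (Omar): max(96, 95) = 96
n3.1 (Priya): min(73, 96) = 73
n3.2.1 (Omar): max(-81, -78) = -78
n3.2.2 (Omar): max(-8, 60, 1) = 60
n3.2.3 (Omar): max(65, 34, -72) = 65
n3.2 (Priya): min(-78, 60, 65) = -78
n3 (Omar): max(73, -78) = 73
root (Priya): min(75, 61, 73) = 61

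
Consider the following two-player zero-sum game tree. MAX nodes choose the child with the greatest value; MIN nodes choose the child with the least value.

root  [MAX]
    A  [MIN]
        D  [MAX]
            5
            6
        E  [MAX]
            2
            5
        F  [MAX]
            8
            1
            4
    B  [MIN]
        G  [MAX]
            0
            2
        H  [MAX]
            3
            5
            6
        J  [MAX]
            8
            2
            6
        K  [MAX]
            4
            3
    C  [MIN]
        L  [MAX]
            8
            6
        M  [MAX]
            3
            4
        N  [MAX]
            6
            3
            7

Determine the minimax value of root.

5

D (MAX): max(5, 6) = 6
E (MAX): max(2, 5) = 5
F (MAX): max(8, 1, 4) = 8
A (MIN): min(6, 5, 8) = 5
G (MAX): max(0, 2) = 2
H (MAX): max(3, 5, 6) = 6
J (MAX): max(8, 2, 6) = 8
K (MAX): max(4, 3) = 4
B (MIN): min(2, 6, 8, 4) = 2
L (MAX): max(8, 6) = 8
M (MAX): max(3, 4) = 4
N (MAX): max(6, 3, 7) = 7
C (MIN): min(8, 4, 7) = 4
root (MAX): max(5, 2, 4) = 5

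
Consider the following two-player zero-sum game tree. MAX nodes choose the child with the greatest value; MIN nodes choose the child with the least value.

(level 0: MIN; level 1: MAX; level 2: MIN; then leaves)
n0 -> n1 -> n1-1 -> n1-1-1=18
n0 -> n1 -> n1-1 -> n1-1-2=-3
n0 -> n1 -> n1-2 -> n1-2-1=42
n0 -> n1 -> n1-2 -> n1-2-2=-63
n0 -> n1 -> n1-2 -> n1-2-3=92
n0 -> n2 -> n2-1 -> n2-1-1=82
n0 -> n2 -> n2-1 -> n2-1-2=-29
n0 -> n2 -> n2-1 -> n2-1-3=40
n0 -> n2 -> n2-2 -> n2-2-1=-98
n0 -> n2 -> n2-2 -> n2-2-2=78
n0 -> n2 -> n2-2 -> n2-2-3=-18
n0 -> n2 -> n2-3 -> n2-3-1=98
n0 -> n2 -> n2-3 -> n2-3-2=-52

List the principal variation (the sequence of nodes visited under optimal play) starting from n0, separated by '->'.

n1-1 (MIN): min(18, -3) = -3
n1-2 (MIN): min(42, -63, 92) = -63
n1 (MAX): max(-3, -63) = -3
n2-1 (MIN): min(82, -29, 40) = -29
n2-2 (MIN): min(-98, 78, -18) = -98
n2-3 (MIN): min(98, -52) = -52
n2 (MAX): max(-29, -98, -52) = -29
n0 (MIN): min(-3, -29) = -29
At n0, MIN picks n2 (lowest: -29).
At n2, MAX picks n2-1 (highest: -29).
At n2-1, MIN picks n2-1-2 (lowest: -29).
Terminal value -29.

n0 -> n2 -> n2-1 -> n2-1-2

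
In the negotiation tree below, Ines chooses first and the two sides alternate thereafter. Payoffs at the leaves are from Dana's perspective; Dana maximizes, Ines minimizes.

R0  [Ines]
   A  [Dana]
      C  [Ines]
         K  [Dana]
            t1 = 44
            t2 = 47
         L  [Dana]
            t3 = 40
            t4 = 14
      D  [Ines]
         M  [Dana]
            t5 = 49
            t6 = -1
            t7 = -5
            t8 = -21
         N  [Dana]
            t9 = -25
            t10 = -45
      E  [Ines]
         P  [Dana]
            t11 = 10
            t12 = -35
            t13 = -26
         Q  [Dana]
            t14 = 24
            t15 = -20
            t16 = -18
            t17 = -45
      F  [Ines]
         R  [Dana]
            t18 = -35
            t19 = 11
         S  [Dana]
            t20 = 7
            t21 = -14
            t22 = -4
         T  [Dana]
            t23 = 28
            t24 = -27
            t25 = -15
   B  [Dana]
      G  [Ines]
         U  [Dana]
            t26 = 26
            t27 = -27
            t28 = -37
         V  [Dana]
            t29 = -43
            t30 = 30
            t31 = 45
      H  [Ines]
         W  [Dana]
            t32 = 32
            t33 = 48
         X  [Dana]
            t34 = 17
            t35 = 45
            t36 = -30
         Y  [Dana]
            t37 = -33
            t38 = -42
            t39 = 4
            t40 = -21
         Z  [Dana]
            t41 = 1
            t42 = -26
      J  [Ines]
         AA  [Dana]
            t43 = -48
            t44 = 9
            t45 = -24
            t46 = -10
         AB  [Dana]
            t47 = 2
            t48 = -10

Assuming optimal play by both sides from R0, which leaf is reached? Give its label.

K (Dana): max(44, 47) = 47
L (Dana): max(40, 14) = 40
C (Ines): min(47, 40) = 40
M (Dana): max(49, -1, -5, -21) = 49
N (Dana): max(-25, -45) = -25
D (Ines): min(49, -25) = -25
P (Dana): max(10, -35, -26) = 10
Q (Dana): max(24, -20, -18, -45) = 24
E (Ines): min(10, 24) = 10
R (Dana): max(-35, 11) = 11
S (Dana): max(7, -14, -4) = 7
T (Dana): max(28, -27, -15) = 28
F (Ines): min(11, 7, 28) = 7
A (Dana): max(40, -25, 10, 7) = 40
U (Dana): max(26, -27, -37) = 26
V (Dana): max(-43, 30, 45) = 45
G (Ines): min(26, 45) = 26
W (Dana): max(32, 48) = 48
X (Dana): max(17, 45, -30) = 45
Y (Dana): max(-33, -42, 4, -21) = 4
Z (Dana): max(1, -26) = 1
H (Ines): min(48, 45, 4, 1) = 1
AA (Dana): max(-48, 9, -24, -10) = 9
AB (Dana): max(2, -10) = 2
J (Ines): min(9, 2) = 2
B (Dana): max(26, 1, 2) = 26
R0 (Ines): min(40, 26) = 26
At R0, Ines picks B (lowest: 26).
At B, Dana picks G (highest: 26).
At G, Ines picks U (lowest: 26).
At U, Dana picks t26 (highest: 26).
Terminal value 26.

t26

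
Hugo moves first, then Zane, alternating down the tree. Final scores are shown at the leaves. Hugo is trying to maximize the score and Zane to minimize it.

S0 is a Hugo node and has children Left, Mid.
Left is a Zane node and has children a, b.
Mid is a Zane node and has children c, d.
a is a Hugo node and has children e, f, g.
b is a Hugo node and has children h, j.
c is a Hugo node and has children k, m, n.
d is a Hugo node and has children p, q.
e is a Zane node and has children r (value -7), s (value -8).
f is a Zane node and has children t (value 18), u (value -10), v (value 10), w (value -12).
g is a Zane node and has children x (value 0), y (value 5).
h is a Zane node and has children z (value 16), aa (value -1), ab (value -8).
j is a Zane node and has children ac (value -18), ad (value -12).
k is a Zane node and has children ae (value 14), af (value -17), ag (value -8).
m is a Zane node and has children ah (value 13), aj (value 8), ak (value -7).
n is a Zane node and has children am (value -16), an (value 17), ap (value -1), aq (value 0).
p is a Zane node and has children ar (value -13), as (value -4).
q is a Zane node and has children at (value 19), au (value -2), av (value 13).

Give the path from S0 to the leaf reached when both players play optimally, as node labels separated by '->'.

S0 -> Mid -> c -> m -> ak

e (Zane): min(-7, -8) = -8
f (Zane): min(18, -10, 10, -12) = -12
g (Zane): min(0, 5) = 0
a (Hugo): max(-8, -12, 0) = 0
h (Zane): min(16, -1, -8) = -8
j (Zane): min(-18, -12) = -18
b (Hugo): max(-8, -18) = -8
Left (Zane): min(0, -8) = -8
k (Zane): min(14, -17, -8) = -17
m (Zane): min(13, 8, -7) = -7
n (Zane): min(-16, 17, -1, 0) = -16
c (Hugo): max(-17, -7, -16) = -7
p (Zane): min(-13, -4) = -13
q (Zane): min(19, -2, 13) = -2
d (Hugo): max(-13, -2) = -2
Mid (Zane): min(-7, -2) = -7
S0 (Hugo): max(-8, -7) = -7
At S0, Hugo picks Mid (highest: -7).
At Mid, Zane picks c (lowest: -7).
At c, Hugo picks m (highest: -7).
At m, Zane picks ak (lowest: -7).
Terminal value -7.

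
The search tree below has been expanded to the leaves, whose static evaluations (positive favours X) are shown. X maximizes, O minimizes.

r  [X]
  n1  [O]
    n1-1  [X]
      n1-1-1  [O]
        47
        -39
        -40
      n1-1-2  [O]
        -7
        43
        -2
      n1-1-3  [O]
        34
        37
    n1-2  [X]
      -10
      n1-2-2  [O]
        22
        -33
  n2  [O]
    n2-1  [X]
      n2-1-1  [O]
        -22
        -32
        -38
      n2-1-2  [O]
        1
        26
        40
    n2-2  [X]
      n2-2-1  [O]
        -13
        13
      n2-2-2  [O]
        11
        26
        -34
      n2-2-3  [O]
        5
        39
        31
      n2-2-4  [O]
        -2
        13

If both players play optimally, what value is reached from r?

n1-1-1 (O): min(47, -39, -40) = -40
n1-1-2 (O): min(-7, 43, -2) = -7
n1-1-3 (O): min(34, 37) = 34
n1-1 (X): max(-40, -7, 34) = 34
n1-2-2 (O): min(22, -33) = -33
n1-2 (X): max(-10, -33) = -10
n1 (O): min(34, -10) = -10
n2-1-1 (O): min(-22, -32, -38) = -38
n2-1-2 (O): min(1, 26, 40) = 1
n2-1 (X): max(-38, 1) = 1
n2-2-1 (O): min(-13, 13) = -13
n2-2-2 (O): min(11, 26, -34) = -34
n2-2-3 (O): min(5, 39, 31) = 5
n2-2-4 (O): min(-2, 13) = -2
n2-2 (X): max(-13, -34, 5, -2) = 5
n2 (O): min(1, 5) = 1
r (X): max(-10, 1) = 1

1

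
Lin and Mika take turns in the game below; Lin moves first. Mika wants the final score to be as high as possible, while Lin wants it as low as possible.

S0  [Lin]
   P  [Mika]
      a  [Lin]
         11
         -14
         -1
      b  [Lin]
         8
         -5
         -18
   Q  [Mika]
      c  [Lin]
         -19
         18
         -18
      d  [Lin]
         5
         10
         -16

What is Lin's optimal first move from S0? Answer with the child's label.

Q

a (Lin): min(11, -14, -1) = -14
b (Lin): min(8, -5, -18) = -18
P (Mika): max(-14, -18) = -14
c (Lin): min(-19, 18, -18) = -19
d (Lin): min(5, 10, -16) = -16
Q (Mika): max(-19, -16) = -16
S0 (Lin): min(-14, -16) = -16
Lin at S0 wants the lowest of {P=-14, Q=-16}, so chooses Q.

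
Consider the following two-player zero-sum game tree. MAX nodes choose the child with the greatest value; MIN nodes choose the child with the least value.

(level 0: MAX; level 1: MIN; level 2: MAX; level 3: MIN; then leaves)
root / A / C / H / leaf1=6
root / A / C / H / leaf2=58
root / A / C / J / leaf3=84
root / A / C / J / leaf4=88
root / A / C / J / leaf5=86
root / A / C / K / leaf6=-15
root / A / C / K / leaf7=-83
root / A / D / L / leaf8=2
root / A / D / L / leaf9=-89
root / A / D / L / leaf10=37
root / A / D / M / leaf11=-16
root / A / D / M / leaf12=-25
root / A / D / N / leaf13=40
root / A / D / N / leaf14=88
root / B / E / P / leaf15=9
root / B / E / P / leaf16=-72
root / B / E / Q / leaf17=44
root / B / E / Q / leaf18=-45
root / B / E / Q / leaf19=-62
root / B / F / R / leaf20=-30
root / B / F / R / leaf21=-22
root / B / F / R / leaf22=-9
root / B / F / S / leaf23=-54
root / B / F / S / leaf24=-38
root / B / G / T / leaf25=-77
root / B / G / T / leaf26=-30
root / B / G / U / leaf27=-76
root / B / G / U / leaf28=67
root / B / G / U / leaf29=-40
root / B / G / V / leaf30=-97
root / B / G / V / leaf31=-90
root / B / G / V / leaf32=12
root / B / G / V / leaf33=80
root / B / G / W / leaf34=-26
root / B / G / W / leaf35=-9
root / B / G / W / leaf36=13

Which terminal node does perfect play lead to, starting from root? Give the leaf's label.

leaf13

H (MIN): min(6, 58) = 6
J (MIN): min(84, 88, 86) = 84
K (MIN): min(-15, -83) = -83
C (MAX): max(6, 84, -83) = 84
L (MIN): min(2, -89, 37) = -89
M (MIN): min(-16, -25) = -25
N (MIN): min(40, 88) = 40
D (MAX): max(-89, -25, 40) = 40
A (MIN): min(84, 40) = 40
P (MIN): min(9, -72) = -72
Q (MIN): min(44, -45, -62) = -62
E (MAX): max(-72, -62) = -62
R (MIN): min(-30, -22, -9) = -30
S (MIN): min(-54, -38) = -54
F (MAX): max(-30, -54) = -30
T (MIN): min(-77, -30) = -77
U (MIN): min(-76, 67, -40) = -76
V (MIN): min(-97, -90, 12, 80) = -97
W (MIN): min(-26, -9, 13) = -26
G (MAX): max(-77, -76, -97, -26) = -26
B (MIN): min(-62, -30, -26) = -62
root (MAX): max(40, -62) = 40
At root, MAX picks A (highest: 40).
At A, MIN picks D (lowest: 40).
At D, MAX picks N (highest: 40).
At N, MIN picks leaf13 (lowest: 40).
Terminal value 40.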